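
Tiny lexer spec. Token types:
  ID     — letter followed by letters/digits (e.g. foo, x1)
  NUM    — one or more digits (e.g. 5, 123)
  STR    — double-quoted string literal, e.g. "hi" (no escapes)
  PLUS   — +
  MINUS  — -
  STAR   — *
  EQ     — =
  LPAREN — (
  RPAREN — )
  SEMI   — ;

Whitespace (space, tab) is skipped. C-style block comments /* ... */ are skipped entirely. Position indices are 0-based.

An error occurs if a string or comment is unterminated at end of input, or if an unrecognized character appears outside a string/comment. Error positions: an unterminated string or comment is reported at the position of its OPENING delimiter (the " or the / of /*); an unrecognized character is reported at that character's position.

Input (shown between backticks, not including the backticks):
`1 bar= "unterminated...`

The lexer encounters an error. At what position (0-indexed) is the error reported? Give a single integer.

pos=0: emit NUM '1' (now at pos=1)
pos=2: emit ID 'bar' (now at pos=5)
pos=5: emit EQ '='
pos=7: enter STRING mode
pos=7: ERROR — unterminated string

Answer: 7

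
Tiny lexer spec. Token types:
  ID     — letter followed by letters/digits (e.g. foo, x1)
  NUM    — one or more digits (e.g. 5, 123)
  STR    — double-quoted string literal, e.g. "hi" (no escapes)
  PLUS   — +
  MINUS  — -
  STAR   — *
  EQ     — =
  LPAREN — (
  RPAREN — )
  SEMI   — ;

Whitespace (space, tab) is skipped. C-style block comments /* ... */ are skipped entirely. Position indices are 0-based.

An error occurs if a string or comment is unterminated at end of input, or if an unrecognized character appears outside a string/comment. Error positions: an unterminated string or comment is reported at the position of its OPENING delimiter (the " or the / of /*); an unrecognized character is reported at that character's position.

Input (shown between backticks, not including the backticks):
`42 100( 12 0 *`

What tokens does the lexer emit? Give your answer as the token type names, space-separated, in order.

pos=0: emit NUM '42' (now at pos=2)
pos=3: emit NUM '100' (now at pos=6)
pos=6: emit LPAREN '('
pos=8: emit NUM '12' (now at pos=10)
pos=11: emit NUM '0' (now at pos=12)
pos=13: emit STAR '*'
DONE. 6 tokens: [NUM, NUM, LPAREN, NUM, NUM, STAR]

Answer: NUM NUM LPAREN NUM NUM STAR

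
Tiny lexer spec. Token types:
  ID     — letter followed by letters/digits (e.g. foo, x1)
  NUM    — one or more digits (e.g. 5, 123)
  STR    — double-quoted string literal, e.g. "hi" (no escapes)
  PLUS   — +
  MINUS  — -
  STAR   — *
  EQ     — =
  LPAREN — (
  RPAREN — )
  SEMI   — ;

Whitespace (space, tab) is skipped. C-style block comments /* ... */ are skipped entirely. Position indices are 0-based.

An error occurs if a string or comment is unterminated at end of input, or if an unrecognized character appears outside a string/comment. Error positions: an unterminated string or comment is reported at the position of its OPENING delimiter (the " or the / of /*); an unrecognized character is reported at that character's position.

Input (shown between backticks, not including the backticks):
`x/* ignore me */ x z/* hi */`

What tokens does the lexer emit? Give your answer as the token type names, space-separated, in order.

Answer: ID ID ID

Derivation:
pos=0: emit ID 'x' (now at pos=1)
pos=1: enter COMMENT mode (saw '/*')
exit COMMENT mode (now at pos=16)
pos=17: emit ID 'x' (now at pos=18)
pos=19: emit ID 'z' (now at pos=20)
pos=20: enter COMMENT mode (saw '/*')
exit COMMENT mode (now at pos=28)
DONE. 3 tokens: [ID, ID, ID]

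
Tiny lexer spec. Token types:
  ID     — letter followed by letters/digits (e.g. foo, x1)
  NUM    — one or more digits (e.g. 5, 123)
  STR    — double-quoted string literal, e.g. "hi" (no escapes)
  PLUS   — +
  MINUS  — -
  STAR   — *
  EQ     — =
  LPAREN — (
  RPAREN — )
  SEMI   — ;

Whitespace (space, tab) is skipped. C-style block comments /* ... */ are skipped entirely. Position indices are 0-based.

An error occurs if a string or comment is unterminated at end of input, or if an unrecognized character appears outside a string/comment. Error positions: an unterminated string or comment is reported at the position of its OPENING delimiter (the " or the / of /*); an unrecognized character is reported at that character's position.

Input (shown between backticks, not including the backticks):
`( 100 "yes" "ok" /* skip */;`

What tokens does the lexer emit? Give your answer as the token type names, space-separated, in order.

pos=0: emit LPAREN '('
pos=2: emit NUM '100' (now at pos=5)
pos=6: enter STRING mode
pos=6: emit STR "yes" (now at pos=11)
pos=12: enter STRING mode
pos=12: emit STR "ok" (now at pos=16)
pos=17: enter COMMENT mode (saw '/*')
exit COMMENT mode (now at pos=27)
pos=27: emit SEMI ';'
DONE. 5 tokens: [LPAREN, NUM, STR, STR, SEMI]

Answer: LPAREN NUM STR STR SEMI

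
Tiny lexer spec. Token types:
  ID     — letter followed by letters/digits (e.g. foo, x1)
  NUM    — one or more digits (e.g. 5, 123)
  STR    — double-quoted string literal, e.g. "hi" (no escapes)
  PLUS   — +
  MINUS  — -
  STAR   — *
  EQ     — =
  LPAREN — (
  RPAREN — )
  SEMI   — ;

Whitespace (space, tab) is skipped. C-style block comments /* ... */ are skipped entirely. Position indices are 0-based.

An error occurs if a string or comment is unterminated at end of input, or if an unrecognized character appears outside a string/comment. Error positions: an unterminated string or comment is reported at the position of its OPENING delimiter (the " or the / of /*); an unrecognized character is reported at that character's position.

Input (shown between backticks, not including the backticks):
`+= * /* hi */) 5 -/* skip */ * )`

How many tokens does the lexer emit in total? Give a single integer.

pos=0: emit PLUS '+'
pos=1: emit EQ '='
pos=3: emit STAR '*'
pos=5: enter COMMENT mode (saw '/*')
exit COMMENT mode (now at pos=13)
pos=13: emit RPAREN ')'
pos=15: emit NUM '5' (now at pos=16)
pos=17: emit MINUS '-'
pos=18: enter COMMENT mode (saw '/*')
exit COMMENT mode (now at pos=28)
pos=29: emit STAR '*'
pos=31: emit RPAREN ')'
DONE. 8 tokens: [PLUS, EQ, STAR, RPAREN, NUM, MINUS, STAR, RPAREN]

Answer: 8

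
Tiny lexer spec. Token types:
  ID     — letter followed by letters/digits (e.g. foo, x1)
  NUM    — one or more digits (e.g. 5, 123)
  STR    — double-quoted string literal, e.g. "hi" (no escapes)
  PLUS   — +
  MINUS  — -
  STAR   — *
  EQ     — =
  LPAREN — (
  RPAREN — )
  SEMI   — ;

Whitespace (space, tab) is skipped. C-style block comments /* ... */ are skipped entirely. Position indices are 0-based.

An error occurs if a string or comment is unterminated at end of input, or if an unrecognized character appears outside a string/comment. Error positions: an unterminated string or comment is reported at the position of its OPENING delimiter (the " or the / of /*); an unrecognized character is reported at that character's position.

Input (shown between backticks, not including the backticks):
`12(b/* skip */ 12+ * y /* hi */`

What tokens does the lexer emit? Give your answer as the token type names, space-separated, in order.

Answer: NUM LPAREN ID NUM PLUS STAR ID

Derivation:
pos=0: emit NUM '12' (now at pos=2)
pos=2: emit LPAREN '('
pos=3: emit ID 'b' (now at pos=4)
pos=4: enter COMMENT mode (saw '/*')
exit COMMENT mode (now at pos=14)
pos=15: emit NUM '12' (now at pos=17)
pos=17: emit PLUS '+'
pos=19: emit STAR '*'
pos=21: emit ID 'y' (now at pos=22)
pos=23: enter COMMENT mode (saw '/*')
exit COMMENT mode (now at pos=31)
DONE. 7 tokens: [NUM, LPAREN, ID, NUM, PLUS, STAR, ID]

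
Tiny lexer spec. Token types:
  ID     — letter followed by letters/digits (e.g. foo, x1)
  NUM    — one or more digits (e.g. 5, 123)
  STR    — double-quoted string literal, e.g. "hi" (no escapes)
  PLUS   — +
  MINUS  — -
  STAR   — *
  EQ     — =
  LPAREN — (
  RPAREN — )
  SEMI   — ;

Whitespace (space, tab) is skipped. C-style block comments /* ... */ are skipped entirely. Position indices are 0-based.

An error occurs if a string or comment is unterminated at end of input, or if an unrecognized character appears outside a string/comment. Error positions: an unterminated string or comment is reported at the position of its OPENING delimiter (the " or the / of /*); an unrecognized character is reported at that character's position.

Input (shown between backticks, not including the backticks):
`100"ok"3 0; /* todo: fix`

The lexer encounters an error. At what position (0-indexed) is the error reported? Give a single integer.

pos=0: emit NUM '100' (now at pos=3)
pos=3: enter STRING mode
pos=3: emit STR "ok" (now at pos=7)
pos=7: emit NUM '3' (now at pos=8)
pos=9: emit NUM '0' (now at pos=10)
pos=10: emit SEMI ';'
pos=12: enter COMMENT mode (saw '/*')
pos=12: ERROR — unterminated comment (reached EOF)

Answer: 12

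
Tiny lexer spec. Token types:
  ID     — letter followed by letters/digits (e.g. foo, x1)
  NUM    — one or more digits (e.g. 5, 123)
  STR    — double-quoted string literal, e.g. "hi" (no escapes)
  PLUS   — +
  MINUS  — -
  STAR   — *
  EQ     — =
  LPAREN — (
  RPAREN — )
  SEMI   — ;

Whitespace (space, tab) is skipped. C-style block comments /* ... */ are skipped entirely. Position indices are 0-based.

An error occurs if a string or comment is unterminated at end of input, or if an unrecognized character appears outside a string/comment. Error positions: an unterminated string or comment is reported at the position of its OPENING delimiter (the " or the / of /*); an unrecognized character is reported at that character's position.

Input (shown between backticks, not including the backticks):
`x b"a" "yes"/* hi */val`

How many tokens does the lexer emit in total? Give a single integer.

Answer: 5

Derivation:
pos=0: emit ID 'x' (now at pos=1)
pos=2: emit ID 'b' (now at pos=3)
pos=3: enter STRING mode
pos=3: emit STR "a" (now at pos=6)
pos=7: enter STRING mode
pos=7: emit STR "yes" (now at pos=12)
pos=12: enter COMMENT mode (saw '/*')
exit COMMENT mode (now at pos=20)
pos=20: emit ID 'val' (now at pos=23)
DONE. 5 tokens: [ID, ID, STR, STR, ID]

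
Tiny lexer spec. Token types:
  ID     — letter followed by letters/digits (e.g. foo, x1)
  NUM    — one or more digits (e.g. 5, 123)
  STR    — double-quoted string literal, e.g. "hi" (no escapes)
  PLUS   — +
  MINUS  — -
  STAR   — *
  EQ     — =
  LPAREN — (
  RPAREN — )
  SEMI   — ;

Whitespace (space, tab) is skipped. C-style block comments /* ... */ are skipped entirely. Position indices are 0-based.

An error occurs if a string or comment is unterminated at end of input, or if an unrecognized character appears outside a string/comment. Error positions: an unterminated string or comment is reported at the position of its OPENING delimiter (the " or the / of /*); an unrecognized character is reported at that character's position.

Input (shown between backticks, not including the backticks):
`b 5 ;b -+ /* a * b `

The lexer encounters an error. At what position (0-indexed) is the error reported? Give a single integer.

pos=0: emit ID 'b' (now at pos=1)
pos=2: emit NUM '5' (now at pos=3)
pos=4: emit SEMI ';'
pos=5: emit ID 'b' (now at pos=6)
pos=7: emit MINUS '-'
pos=8: emit PLUS '+'
pos=10: enter COMMENT mode (saw '/*')
pos=10: ERROR — unterminated comment (reached EOF)

Answer: 10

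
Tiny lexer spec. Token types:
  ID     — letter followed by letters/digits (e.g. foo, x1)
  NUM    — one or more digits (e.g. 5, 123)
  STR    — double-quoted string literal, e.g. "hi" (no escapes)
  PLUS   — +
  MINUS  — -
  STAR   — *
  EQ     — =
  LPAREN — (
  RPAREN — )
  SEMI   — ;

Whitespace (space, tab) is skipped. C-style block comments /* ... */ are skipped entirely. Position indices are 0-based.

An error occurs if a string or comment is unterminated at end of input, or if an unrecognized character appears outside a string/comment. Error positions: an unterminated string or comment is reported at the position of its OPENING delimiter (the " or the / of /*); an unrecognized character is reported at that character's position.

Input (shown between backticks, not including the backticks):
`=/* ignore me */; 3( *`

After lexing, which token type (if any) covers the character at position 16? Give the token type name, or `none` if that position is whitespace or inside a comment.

Answer: SEMI

Derivation:
pos=0: emit EQ '='
pos=1: enter COMMENT mode (saw '/*')
exit COMMENT mode (now at pos=16)
pos=16: emit SEMI ';'
pos=18: emit NUM '3' (now at pos=19)
pos=19: emit LPAREN '('
pos=21: emit STAR '*'
DONE. 5 tokens: [EQ, SEMI, NUM, LPAREN, STAR]
Position 16: char is ';' -> SEMI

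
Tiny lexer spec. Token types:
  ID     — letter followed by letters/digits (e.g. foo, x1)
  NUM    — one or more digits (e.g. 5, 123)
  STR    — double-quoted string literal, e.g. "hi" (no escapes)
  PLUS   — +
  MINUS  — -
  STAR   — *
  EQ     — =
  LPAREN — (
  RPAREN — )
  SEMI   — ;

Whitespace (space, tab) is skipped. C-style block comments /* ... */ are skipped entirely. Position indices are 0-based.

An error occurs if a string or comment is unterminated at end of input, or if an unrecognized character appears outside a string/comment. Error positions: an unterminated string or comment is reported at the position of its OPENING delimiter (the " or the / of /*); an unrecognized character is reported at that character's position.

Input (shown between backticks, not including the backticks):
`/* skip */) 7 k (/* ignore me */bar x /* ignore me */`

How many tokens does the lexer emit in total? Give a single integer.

Answer: 6

Derivation:
pos=0: enter COMMENT mode (saw '/*')
exit COMMENT mode (now at pos=10)
pos=10: emit RPAREN ')'
pos=12: emit NUM '7' (now at pos=13)
pos=14: emit ID 'k' (now at pos=15)
pos=16: emit LPAREN '('
pos=17: enter COMMENT mode (saw '/*')
exit COMMENT mode (now at pos=32)
pos=32: emit ID 'bar' (now at pos=35)
pos=36: emit ID 'x' (now at pos=37)
pos=38: enter COMMENT mode (saw '/*')
exit COMMENT mode (now at pos=53)
DONE. 6 tokens: [RPAREN, NUM, ID, LPAREN, ID, ID]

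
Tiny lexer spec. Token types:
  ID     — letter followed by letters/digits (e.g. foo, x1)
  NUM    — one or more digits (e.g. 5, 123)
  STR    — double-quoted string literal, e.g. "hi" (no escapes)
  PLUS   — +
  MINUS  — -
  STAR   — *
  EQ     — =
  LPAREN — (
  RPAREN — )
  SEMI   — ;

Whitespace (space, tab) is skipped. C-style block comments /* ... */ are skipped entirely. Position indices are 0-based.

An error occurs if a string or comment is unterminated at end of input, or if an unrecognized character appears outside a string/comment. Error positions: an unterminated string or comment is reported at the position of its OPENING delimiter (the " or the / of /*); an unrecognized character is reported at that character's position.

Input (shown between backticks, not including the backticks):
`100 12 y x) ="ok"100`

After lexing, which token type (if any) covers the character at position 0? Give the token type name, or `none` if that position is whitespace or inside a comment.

pos=0: emit NUM '100' (now at pos=3)
pos=4: emit NUM '12' (now at pos=6)
pos=7: emit ID 'y' (now at pos=8)
pos=9: emit ID 'x' (now at pos=10)
pos=10: emit RPAREN ')'
pos=12: emit EQ '='
pos=13: enter STRING mode
pos=13: emit STR "ok" (now at pos=17)
pos=17: emit NUM '100' (now at pos=20)
DONE. 8 tokens: [NUM, NUM, ID, ID, RPAREN, EQ, STR, NUM]
Position 0: char is '1' -> NUM

Answer: NUM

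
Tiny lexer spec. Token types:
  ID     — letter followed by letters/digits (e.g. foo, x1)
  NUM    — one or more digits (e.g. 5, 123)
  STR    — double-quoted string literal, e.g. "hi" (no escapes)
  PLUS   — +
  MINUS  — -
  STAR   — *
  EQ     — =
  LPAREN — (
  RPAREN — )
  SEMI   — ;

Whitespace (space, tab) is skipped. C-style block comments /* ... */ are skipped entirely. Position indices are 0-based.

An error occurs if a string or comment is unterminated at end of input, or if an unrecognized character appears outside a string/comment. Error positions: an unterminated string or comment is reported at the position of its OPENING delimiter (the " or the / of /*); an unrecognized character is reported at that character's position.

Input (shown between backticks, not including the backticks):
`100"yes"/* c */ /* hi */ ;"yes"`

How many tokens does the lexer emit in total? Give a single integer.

Answer: 4

Derivation:
pos=0: emit NUM '100' (now at pos=3)
pos=3: enter STRING mode
pos=3: emit STR "yes" (now at pos=8)
pos=8: enter COMMENT mode (saw '/*')
exit COMMENT mode (now at pos=15)
pos=16: enter COMMENT mode (saw '/*')
exit COMMENT mode (now at pos=24)
pos=25: emit SEMI ';'
pos=26: enter STRING mode
pos=26: emit STR "yes" (now at pos=31)
DONE. 4 tokens: [NUM, STR, SEMI, STR]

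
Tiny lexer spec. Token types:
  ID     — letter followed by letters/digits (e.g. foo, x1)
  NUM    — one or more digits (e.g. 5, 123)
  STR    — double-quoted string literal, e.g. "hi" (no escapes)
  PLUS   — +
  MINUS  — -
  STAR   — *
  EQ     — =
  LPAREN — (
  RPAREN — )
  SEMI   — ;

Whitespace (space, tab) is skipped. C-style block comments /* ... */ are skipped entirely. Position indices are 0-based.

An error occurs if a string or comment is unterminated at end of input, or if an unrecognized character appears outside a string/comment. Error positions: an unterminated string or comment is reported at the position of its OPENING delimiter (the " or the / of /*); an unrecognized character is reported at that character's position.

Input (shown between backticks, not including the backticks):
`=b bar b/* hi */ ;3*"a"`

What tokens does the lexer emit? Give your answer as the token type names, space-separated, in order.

Answer: EQ ID ID ID SEMI NUM STAR STR

Derivation:
pos=0: emit EQ '='
pos=1: emit ID 'b' (now at pos=2)
pos=3: emit ID 'bar' (now at pos=6)
pos=7: emit ID 'b' (now at pos=8)
pos=8: enter COMMENT mode (saw '/*')
exit COMMENT mode (now at pos=16)
pos=17: emit SEMI ';'
pos=18: emit NUM '3' (now at pos=19)
pos=19: emit STAR '*'
pos=20: enter STRING mode
pos=20: emit STR "a" (now at pos=23)
DONE. 8 tokens: [EQ, ID, ID, ID, SEMI, NUM, STAR, STR]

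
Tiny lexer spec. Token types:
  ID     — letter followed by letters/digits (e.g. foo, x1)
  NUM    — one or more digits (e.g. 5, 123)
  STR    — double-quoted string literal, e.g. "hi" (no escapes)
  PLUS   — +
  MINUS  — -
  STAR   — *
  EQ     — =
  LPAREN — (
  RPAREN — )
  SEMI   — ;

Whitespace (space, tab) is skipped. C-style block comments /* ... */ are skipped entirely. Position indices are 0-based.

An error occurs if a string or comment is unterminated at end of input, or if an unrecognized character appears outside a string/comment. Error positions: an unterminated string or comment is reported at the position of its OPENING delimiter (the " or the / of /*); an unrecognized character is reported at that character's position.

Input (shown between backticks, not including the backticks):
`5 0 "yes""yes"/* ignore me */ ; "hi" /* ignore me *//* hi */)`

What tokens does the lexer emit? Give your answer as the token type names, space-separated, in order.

pos=0: emit NUM '5' (now at pos=1)
pos=2: emit NUM '0' (now at pos=3)
pos=4: enter STRING mode
pos=4: emit STR "yes" (now at pos=9)
pos=9: enter STRING mode
pos=9: emit STR "yes" (now at pos=14)
pos=14: enter COMMENT mode (saw '/*')
exit COMMENT mode (now at pos=29)
pos=30: emit SEMI ';'
pos=32: enter STRING mode
pos=32: emit STR "hi" (now at pos=36)
pos=37: enter COMMENT mode (saw '/*')
exit COMMENT mode (now at pos=52)
pos=52: enter COMMENT mode (saw '/*')
exit COMMENT mode (now at pos=60)
pos=60: emit RPAREN ')'
DONE. 7 tokens: [NUM, NUM, STR, STR, SEMI, STR, RPAREN]

Answer: NUM NUM STR STR SEMI STR RPAREN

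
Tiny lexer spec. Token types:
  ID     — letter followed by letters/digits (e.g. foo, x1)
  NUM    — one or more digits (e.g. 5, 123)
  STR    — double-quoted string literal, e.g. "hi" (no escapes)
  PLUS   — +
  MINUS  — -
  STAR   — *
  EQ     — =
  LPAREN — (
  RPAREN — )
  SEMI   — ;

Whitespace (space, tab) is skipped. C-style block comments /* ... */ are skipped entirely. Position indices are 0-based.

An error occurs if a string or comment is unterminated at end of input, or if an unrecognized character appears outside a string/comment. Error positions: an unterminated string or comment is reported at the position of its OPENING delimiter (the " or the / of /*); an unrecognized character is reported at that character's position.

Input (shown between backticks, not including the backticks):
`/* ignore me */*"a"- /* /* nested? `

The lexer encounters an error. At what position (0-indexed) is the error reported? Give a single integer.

Answer: 21

Derivation:
pos=0: enter COMMENT mode (saw '/*')
exit COMMENT mode (now at pos=15)
pos=15: emit STAR '*'
pos=16: enter STRING mode
pos=16: emit STR "a" (now at pos=19)
pos=19: emit MINUS '-'
pos=21: enter COMMENT mode (saw '/*')
pos=21: ERROR — unterminated comment (reached EOF)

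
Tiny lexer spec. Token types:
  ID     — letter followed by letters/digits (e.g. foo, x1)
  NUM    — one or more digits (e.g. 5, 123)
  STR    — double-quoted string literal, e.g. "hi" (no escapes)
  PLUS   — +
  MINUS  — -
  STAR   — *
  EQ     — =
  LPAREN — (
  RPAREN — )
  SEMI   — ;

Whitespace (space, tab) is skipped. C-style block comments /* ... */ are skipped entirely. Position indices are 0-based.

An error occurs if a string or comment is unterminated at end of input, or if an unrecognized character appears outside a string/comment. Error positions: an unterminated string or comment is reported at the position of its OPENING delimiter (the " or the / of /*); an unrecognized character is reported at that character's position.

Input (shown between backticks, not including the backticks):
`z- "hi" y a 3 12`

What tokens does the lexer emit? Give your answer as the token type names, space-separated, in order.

pos=0: emit ID 'z' (now at pos=1)
pos=1: emit MINUS '-'
pos=3: enter STRING mode
pos=3: emit STR "hi" (now at pos=7)
pos=8: emit ID 'y' (now at pos=9)
pos=10: emit ID 'a' (now at pos=11)
pos=12: emit NUM '3' (now at pos=13)
pos=14: emit NUM '12' (now at pos=16)
DONE. 7 tokens: [ID, MINUS, STR, ID, ID, NUM, NUM]

Answer: ID MINUS STR ID ID NUM NUM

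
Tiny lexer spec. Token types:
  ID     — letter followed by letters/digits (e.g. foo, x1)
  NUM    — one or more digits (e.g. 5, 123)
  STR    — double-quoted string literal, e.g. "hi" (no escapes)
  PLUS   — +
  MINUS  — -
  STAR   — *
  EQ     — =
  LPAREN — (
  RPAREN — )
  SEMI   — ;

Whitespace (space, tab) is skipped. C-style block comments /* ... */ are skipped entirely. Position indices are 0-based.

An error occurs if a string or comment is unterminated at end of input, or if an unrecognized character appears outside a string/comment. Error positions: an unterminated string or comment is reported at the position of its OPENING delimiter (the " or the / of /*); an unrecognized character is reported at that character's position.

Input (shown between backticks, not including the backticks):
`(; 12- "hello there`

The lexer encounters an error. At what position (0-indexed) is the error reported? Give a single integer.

Answer: 7

Derivation:
pos=0: emit LPAREN '('
pos=1: emit SEMI ';'
pos=3: emit NUM '12' (now at pos=5)
pos=5: emit MINUS '-'
pos=7: enter STRING mode
pos=7: ERROR — unterminated string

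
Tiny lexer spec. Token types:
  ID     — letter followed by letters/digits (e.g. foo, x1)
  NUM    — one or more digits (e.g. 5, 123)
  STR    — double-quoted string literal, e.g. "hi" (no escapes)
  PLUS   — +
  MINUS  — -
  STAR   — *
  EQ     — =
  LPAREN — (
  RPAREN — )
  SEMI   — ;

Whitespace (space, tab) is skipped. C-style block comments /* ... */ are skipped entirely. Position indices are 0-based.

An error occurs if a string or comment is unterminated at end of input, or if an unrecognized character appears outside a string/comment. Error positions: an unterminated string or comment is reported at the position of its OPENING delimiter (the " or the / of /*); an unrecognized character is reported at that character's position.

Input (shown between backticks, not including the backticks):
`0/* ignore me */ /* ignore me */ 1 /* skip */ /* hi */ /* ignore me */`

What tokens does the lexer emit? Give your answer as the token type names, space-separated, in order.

Answer: NUM NUM

Derivation:
pos=0: emit NUM '0' (now at pos=1)
pos=1: enter COMMENT mode (saw '/*')
exit COMMENT mode (now at pos=16)
pos=17: enter COMMENT mode (saw '/*')
exit COMMENT mode (now at pos=32)
pos=33: emit NUM '1' (now at pos=34)
pos=35: enter COMMENT mode (saw '/*')
exit COMMENT mode (now at pos=45)
pos=46: enter COMMENT mode (saw '/*')
exit COMMENT mode (now at pos=54)
pos=55: enter COMMENT mode (saw '/*')
exit COMMENT mode (now at pos=70)
DONE. 2 tokens: [NUM, NUM]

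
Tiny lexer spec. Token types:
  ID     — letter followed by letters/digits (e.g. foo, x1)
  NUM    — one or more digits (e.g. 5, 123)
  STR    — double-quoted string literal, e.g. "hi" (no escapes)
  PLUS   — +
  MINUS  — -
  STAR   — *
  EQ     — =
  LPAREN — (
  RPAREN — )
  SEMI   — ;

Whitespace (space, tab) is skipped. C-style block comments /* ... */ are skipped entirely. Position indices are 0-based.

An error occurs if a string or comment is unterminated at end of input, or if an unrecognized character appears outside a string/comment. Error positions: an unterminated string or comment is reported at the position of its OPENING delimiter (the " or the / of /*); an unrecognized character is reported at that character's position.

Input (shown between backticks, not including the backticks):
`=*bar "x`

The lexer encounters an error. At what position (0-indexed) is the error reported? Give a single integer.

pos=0: emit EQ '='
pos=1: emit STAR '*'
pos=2: emit ID 'bar' (now at pos=5)
pos=6: enter STRING mode
pos=6: ERROR — unterminated string

Answer: 6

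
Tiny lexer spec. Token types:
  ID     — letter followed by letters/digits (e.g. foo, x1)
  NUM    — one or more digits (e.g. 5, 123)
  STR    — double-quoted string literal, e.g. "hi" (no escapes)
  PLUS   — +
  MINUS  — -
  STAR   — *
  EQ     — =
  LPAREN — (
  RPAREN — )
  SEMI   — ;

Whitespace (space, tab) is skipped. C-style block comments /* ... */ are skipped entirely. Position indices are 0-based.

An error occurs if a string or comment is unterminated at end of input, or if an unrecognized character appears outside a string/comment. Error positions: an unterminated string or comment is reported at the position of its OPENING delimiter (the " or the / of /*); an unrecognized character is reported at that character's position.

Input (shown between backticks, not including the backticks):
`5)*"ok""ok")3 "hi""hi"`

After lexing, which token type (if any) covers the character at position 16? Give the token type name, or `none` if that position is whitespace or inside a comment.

Answer: STR

Derivation:
pos=0: emit NUM '5' (now at pos=1)
pos=1: emit RPAREN ')'
pos=2: emit STAR '*'
pos=3: enter STRING mode
pos=3: emit STR "ok" (now at pos=7)
pos=7: enter STRING mode
pos=7: emit STR "ok" (now at pos=11)
pos=11: emit RPAREN ')'
pos=12: emit NUM '3' (now at pos=13)
pos=14: enter STRING mode
pos=14: emit STR "hi" (now at pos=18)
pos=18: enter STRING mode
pos=18: emit STR "hi" (now at pos=22)
DONE. 9 tokens: [NUM, RPAREN, STAR, STR, STR, RPAREN, NUM, STR, STR]
Position 16: char is 'i' -> STR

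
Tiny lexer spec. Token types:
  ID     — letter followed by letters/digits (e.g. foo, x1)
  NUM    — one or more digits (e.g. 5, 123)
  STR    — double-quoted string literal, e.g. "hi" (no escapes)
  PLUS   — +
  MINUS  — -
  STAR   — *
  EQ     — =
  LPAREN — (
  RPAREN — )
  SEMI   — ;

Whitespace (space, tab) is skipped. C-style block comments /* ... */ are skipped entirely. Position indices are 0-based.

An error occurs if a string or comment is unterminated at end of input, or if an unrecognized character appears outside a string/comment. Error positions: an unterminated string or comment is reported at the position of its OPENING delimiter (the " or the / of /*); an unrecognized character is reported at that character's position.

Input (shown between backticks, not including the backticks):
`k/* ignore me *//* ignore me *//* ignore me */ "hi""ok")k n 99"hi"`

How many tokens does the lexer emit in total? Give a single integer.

pos=0: emit ID 'k' (now at pos=1)
pos=1: enter COMMENT mode (saw '/*')
exit COMMENT mode (now at pos=16)
pos=16: enter COMMENT mode (saw '/*')
exit COMMENT mode (now at pos=31)
pos=31: enter COMMENT mode (saw '/*')
exit COMMENT mode (now at pos=46)
pos=47: enter STRING mode
pos=47: emit STR "hi" (now at pos=51)
pos=51: enter STRING mode
pos=51: emit STR "ok" (now at pos=55)
pos=55: emit RPAREN ')'
pos=56: emit ID 'k' (now at pos=57)
pos=58: emit ID 'n' (now at pos=59)
pos=60: emit NUM '99' (now at pos=62)
pos=62: enter STRING mode
pos=62: emit STR "hi" (now at pos=66)
DONE. 8 tokens: [ID, STR, STR, RPAREN, ID, ID, NUM, STR]

Answer: 8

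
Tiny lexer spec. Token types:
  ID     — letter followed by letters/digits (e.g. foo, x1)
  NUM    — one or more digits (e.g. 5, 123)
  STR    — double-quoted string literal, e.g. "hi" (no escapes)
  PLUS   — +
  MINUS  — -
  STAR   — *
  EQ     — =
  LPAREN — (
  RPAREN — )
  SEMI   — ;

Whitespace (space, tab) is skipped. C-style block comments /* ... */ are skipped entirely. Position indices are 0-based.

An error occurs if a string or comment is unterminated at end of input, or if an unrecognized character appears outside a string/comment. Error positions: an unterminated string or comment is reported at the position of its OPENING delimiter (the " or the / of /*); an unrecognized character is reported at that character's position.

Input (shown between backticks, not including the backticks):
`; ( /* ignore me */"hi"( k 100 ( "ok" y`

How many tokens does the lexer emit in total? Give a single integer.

Answer: 9

Derivation:
pos=0: emit SEMI ';'
pos=2: emit LPAREN '('
pos=4: enter COMMENT mode (saw '/*')
exit COMMENT mode (now at pos=19)
pos=19: enter STRING mode
pos=19: emit STR "hi" (now at pos=23)
pos=23: emit LPAREN '('
pos=25: emit ID 'k' (now at pos=26)
pos=27: emit NUM '100' (now at pos=30)
pos=31: emit LPAREN '('
pos=33: enter STRING mode
pos=33: emit STR "ok" (now at pos=37)
pos=38: emit ID 'y' (now at pos=39)
DONE. 9 tokens: [SEMI, LPAREN, STR, LPAREN, ID, NUM, LPAREN, STR, ID]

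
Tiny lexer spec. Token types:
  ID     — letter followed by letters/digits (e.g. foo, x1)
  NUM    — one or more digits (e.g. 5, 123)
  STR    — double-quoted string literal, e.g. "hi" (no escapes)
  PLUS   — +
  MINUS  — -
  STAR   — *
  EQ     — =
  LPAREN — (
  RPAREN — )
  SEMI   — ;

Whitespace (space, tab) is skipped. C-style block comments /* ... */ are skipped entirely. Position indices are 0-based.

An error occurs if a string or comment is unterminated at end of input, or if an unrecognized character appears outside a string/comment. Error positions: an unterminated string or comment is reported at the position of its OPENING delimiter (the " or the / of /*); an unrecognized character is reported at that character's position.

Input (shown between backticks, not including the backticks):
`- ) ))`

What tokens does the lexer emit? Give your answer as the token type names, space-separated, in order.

Answer: MINUS RPAREN RPAREN RPAREN

Derivation:
pos=0: emit MINUS '-'
pos=2: emit RPAREN ')'
pos=4: emit RPAREN ')'
pos=5: emit RPAREN ')'
DONE. 4 tokens: [MINUS, RPAREN, RPAREN, RPAREN]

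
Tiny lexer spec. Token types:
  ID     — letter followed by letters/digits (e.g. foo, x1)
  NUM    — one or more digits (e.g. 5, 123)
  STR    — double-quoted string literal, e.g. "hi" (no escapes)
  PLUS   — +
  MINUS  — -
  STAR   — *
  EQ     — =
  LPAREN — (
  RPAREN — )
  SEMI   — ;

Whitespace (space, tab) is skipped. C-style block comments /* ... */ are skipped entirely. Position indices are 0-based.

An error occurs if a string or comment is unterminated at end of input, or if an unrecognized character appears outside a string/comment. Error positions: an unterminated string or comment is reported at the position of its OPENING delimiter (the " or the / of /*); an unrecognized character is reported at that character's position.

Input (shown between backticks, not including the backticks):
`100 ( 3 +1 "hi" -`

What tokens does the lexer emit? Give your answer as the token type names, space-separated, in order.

Answer: NUM LPAREN NUM PLUS NUM STR MINUS

Derivation:
pos=0: emit NUM '100' (now at pos=3)
pos=4: emit LPAREN '('
pos=6: emit NUM '3' (now at pos=7)
pos=8: emit PLUS '+'
pos=9: emit NUM '1' (now at pos=10)
pos=11: enter STRING mode
pos=11: emit STR "hi" (now at pos=15)
pos=16: emit MINUS '-'
DONE. 7 tokens: [NUM, LPAREN, NUM, PLUS, NUM, STR, MINUS]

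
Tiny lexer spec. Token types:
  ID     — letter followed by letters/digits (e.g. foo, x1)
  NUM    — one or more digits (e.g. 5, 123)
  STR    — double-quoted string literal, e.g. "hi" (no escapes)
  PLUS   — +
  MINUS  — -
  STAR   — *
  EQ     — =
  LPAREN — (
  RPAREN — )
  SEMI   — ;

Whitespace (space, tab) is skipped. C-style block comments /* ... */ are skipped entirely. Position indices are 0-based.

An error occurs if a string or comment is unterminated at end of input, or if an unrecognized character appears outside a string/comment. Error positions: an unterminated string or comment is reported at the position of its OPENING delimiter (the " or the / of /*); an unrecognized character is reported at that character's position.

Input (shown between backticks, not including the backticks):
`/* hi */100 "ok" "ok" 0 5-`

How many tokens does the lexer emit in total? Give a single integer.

pos=0: enter COMMENT mode (saw '/*')
exit COMMENT mode (now at pos=8)
pos=8: emit NUM '100' (now at pos=11)
pos=12: enter STRING mode
pos=12: emit STR "ok" (now at pos=16)
pos=17: enter STRING mode
pos=17: emit STR "ok" (now at pos=21)
pos=22: emit NUM '0' (now at pos=23)
pos=24: emit NUM '5' (now at pos=25)
pos=25: emit MINUS '-'
DONE. 6 tokens: [NUM, STR, STR, NUM, NUM, MINUS]

Answer: 6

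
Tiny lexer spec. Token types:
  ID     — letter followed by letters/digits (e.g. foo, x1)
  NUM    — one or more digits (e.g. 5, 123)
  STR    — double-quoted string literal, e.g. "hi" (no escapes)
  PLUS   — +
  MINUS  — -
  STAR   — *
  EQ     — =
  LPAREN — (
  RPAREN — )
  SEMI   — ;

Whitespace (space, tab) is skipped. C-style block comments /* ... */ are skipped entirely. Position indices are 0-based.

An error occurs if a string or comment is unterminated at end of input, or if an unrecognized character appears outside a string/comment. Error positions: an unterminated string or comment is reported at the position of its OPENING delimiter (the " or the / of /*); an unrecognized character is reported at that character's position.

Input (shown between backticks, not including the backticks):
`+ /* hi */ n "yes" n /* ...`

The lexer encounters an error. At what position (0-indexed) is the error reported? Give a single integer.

Answer: 21

Derivation:
pos=0: emit PLUS '+'
pos=2: enter COMMENT mode (saw '/*')
exit COMMENT mode (now at pos=10)
pos=11: emit ID 'n' (now at pos=12)
pos=13: enter STRING mode
pos=13: emit STR "yes" (now at pos=18)
pos=19: emit ID 'n' (now at pos=20)
pos=21: enter COMMENT mode (saw '/*')
pos=21: ERROR — unterminated comment (reached EOF)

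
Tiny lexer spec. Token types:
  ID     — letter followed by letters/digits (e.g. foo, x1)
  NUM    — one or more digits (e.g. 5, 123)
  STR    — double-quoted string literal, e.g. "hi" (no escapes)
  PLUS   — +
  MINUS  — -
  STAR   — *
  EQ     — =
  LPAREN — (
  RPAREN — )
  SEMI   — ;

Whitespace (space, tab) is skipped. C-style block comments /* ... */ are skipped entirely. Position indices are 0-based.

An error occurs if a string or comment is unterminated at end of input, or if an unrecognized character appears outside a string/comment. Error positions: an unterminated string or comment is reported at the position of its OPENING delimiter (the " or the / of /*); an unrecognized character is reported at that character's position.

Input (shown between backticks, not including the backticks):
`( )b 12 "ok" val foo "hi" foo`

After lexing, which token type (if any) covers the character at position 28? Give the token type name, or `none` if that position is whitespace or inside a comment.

Answer: ID

Derivation:
pos=0: emit LPAREN '('
pos=2: emit RPAREN ')'
pos=3: emit ID 'b' (now at pos=4)
pos=5: emit NUM '12' (now at pos=7)
pos=8: enter STRING mode
pos=8: emit STR "ok" (now at pos=12)
pos=13: emit ID 'val' (now at pos=16)
pos=17: emit ID 'foo' (now at pos=20)
pos=21: enter STRING mode
pos=21: emit STR "hi" (now at pos=25)
pos=26: emit ID 'foo' (now at pos=29)
DONE. 9 tokens: [LPAREN, RPAREN, ID, NUM, STR, ID, ID, STR, ID]
Position 28: char is 'o' -> ID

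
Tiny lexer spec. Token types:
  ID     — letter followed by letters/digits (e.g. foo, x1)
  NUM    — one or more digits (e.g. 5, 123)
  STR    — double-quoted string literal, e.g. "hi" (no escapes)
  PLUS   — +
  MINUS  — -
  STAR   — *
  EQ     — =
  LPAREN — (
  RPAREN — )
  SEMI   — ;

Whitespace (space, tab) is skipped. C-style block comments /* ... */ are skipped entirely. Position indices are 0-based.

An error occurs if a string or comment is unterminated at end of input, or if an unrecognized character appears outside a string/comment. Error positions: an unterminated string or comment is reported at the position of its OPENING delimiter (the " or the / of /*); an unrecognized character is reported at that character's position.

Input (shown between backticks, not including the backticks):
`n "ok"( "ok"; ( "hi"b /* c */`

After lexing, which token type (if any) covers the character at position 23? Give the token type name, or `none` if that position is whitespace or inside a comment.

Answer: none

Derivation:
pos=0: emit ID 'n' (now at pos=1)
pos=2: enter STRING mode
pos=2: emit STR "ok" (now at pos=6)
pos=6: emit LPAREN '('
pos=8: enter STRING mode
pos=8: emit STR "ok" (now at pos=12)
pos=12: emit SEMI ';'
pos=14: emit LPAREN '('
pos=16: enter STRING mode
pos=16: emit STR "hi" (now at pos=20)
pos=20: emit ID 'b' (now at pos=21)
pos=22: enter COMMENT mode (saw '/*')
exit COMMENT mode (now at pos=29)
DONE. 8 tokens: [ID, STR, LPAREN, STR, SEMI, LPAREN, STR, ID]
Position 23: char is '*' -> none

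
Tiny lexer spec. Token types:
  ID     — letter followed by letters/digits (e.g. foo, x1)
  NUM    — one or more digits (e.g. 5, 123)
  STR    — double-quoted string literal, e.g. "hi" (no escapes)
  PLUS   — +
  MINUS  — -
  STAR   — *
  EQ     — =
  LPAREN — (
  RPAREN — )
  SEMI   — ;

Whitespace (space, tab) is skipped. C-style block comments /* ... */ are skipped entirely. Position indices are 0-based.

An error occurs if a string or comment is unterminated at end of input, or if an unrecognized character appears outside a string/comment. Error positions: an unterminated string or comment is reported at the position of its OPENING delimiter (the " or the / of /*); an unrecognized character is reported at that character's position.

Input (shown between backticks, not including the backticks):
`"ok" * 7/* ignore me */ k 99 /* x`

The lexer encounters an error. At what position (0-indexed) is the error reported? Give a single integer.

Answer: 29

Derivation:
pos=0: enter STRING mode
pos=0: emit STR "ok" (now at pos=4)
pos=5: emit STAR '*'
pos=7: emit NUM '7' (now at pos=8)
pos=8: enter COMMENT mode (saw '/*')
exit COMMENT mode (now at pos=23)
pos=24: emit ID 'k' (now at pos=25)
pos=26: emit NUM '99' (now at pos=28)
pos=29: enter COMMENT mode (saw '/*')
pos=29: ERROR — unterminated comment (reached EOF)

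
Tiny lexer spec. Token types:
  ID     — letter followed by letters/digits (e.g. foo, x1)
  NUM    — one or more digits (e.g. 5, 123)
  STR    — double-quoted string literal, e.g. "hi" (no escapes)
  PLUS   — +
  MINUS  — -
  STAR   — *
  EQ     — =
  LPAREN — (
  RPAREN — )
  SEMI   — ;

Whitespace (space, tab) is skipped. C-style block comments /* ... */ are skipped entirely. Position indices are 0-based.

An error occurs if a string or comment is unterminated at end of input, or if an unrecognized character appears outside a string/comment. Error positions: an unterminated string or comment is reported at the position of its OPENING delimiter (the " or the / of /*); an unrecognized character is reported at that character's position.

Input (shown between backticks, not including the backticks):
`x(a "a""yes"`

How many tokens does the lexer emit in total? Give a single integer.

pos=0: emit ID 'x' (now at pos=1)
pos=1: emit LPAREN '('
pos=2: emit ID 'a' (now at pos=3)
pos=4: enter STRING mode
pos=4: emit STR "a" (now at pos=7)
pos=7: enter STRING mode
pos=7: emit STR "yes" (now at pos=12)
DONE. 5 tokens: [ID, LPAREN, ID, STR, STR]

Answer: 5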